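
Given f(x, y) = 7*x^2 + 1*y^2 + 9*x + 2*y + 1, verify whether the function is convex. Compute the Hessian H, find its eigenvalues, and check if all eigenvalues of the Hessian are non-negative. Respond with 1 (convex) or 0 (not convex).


The Hessian of f(x,y) = 7*x^2 + 1*y^2 + 9*x + 2*y + 1 is:
H = [[14, 0], [0, 2]]
Trace = 14 + 2 = 16
Determinant = 14*2 - (0)^2 = 28
Discriminant = (16)^2 - 4*28 = 144.0
Eigenvalues: lambda_1 = 2.0, lambda_2 = 14.0
The function is convex.

1


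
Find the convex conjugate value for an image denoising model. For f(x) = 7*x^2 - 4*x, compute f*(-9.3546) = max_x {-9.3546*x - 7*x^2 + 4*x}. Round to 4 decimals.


f*(y) = sup_x {y*x - a*x^2 - b*x} = sup_x {(y-b)*x - a*x^2}
FOC: (y - b) - 2a*x = 0 => x* = (y - b)/(2a)
x* = (-9.3546 + 4)/(2*7) = -0.3825
f*(-9.3546) = (y-b)^2/(4a) = (-9.3546 + 4)^2/(4*7)
= 28.6717/28 = 1.024


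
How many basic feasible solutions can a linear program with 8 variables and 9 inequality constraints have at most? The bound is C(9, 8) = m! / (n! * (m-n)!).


Each vertex corresponds to some choice of n active constraints out of m, so the number of vertices is at most C(m, n) = m! / (n!(m-n)!).
m = 9, n = 8
Numerator: 9 * 8 * 7 * 6 * 5 * 4 * 3 * 2
Denominator: 8! = 40320
C(9, 8) = 9


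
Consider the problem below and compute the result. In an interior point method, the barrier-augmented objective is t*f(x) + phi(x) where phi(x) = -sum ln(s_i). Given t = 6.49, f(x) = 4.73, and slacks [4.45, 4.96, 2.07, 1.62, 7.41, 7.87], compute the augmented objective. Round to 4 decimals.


Step 1: Compute log-barrier.
ln values: [1.4929, 1.6014, 0.7275, 0.4824, 2.0028, 2.0631]
phi = -(1.4929 + 1.6014 + 0.7275 + 0.4824 + 2.0028 + 2.0631) = -8.3702
Step 2: Compute augmented objective.
t*f(x) = 6.49*4.73 = 30.6977
Total = 30.6977 - 8.3702 = 22.3275


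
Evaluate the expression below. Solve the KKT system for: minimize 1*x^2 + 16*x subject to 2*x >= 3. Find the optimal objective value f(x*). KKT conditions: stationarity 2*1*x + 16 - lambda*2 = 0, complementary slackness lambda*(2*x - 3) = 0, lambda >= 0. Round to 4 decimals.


Step 1: Try lambda = 0 (constraint inactive).
x_unc = -16/(2*1) = -8.0
Check: 2*-8.0 = -16.0 < 3 -- violated!
Step 2: Constraint must be active: 2*x = 3
x* = 3/2 = 1.5
lambda = (2*1*1.5 + 16)/2 = 9.5
Step 3: Compute optimal value.
f(x*) = 1*1.5^2 + 16*1.5 = 26.25


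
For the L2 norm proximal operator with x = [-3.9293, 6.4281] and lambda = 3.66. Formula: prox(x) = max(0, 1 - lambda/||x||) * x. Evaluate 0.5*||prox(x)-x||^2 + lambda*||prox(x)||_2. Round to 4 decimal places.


Step 1: Compute ||x||.
||x|| = 7.5339
Step 2: Compute scaling factor.
scale = max(0, 1 - 3.66/7.5339) = 0.5142
Step 3: prox(x) = [-2.0204, 3.3053]
||prox(x)|| = 3.8739
Step 4: Proximal objective.
0.5*||prox-x||^2 = 6.6978
lambda*||prox|| = 14.1785
Total = 20.8763


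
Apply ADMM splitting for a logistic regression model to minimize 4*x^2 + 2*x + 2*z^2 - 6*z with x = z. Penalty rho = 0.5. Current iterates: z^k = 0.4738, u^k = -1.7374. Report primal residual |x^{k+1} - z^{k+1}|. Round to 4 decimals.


ADMM iteration with rho = 0.5, z^k = 0.4738, u^k = -1.7374
Step 1: x-update.
Minimize 4*x^2 + 2*x + (0.5/2)*(x - 0.4738 - 1.7374)^2
FOC: (2*4 + 0.5)*x = -2 + 0.5*(0.4738 + 1.7374)
x^{k+1} = -0.1052
Step 2: z-update.
Minimize 2*z^2 - 6*z + (0.5/2)*(-0.1052 - z - 1.7374)^2
FOC: (2*2 + 0.5)*z = 6 + 0.5*(-0.1052 - 1.7374)
z^{k+1} = 1.1286
Step 3: u-update.
u^{k+1} = -1.7374 - 0.1052 - 1.1286 = -2.9712
Step 4: Primal residual = |-0.1052 - 1.1286| = 1.2338


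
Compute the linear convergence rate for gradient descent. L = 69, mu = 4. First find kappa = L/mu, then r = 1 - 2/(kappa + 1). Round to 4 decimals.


Step 1: Compute the condition number.
kappa = L/mu = 69/4 = 17.25
Step 2: Compute the convergence rate.
r = 1 - 2/(kappa + 1) = 1 - 2*mu/(L + mu) = (L - mu)/(L + mu) = 65/73 = 0.8904


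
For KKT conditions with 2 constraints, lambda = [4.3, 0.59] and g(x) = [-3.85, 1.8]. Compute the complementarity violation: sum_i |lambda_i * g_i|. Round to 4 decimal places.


KKT complementary slackness check:
lambda_1 * g_1 = 4.3 * -3.85 = -16.555
lambda_2 * g_2 = 0.59 * 1.8 = 1.062
Total violation = 16.555 + 1.062 = 17.617


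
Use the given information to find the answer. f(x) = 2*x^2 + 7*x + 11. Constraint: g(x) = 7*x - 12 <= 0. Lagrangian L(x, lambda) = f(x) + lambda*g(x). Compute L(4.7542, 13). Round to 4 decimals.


Step 1: Evaluate f(x).
f(4.7542) = 2*4.7542^2 + 7*4.7542 + 11 = 89.4842
Step 2: Evaluate g(x).
g(4.7542) = 7*4.7542 - 12 = 21.2794
Step 3: Compute Lagrangian.
L = 89.4842 + 13*21.2794 = 366.1164


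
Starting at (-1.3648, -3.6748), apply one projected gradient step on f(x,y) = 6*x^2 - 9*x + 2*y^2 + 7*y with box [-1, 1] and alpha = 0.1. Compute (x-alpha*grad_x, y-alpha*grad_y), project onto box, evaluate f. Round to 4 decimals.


Step 1: Compute gradient at (-1.3648, -3.6748).
grad_x = 2*6*-1.3648 - 9 = -25.3776
grad_y = 2*2*-3.6748 + 7 = -7.6992
Step 2: Gradient step.
x_raw = -1.3648 - 0.1*-25.3776 = 1.173
y_raw = -3.6748 - 0.1*-7.6992 = -2.9049
Step 3: Project onto [-1, 1].
x_proj = clip(1.173) = 1.0
y_proj = clip(-2.9049) = -1.0
Step 4: Evaluate f.
f(1.0, -1.0) = -8.0


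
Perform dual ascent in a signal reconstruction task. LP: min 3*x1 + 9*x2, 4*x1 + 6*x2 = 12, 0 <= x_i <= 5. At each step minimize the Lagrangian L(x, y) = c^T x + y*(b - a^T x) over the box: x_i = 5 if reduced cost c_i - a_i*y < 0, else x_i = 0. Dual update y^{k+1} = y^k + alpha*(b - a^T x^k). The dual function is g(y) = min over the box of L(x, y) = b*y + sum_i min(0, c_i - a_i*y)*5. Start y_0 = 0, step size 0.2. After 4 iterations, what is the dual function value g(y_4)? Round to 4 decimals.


Dual ascent for LP: min 3*x1 + 9*x2, 4*x1 + 6*x2 = 12, 0 <= x_i <= 5
Step 1: y^k = 0.0, reduced costs: (3.0, 9.0)
  x^k = (0.0, 0.0), subgradient = b - a^T x = 12.0
  y^{k+1} = 0.0 + 0.2*12.0 = 2.4
Step 2: y^k = 2.4, reduced costs: (-6.6, -5.4)
  x^k = (5.0, 5.0), subgradient = b - a^T x = -38.0
  y^{k+1} = 2.4 + 0.2*-38.0 = -5.2
Step 3: y^k = -5.2, reduced costs: (23.8, 40.2)
  x^k = (0.0, 0.0), subgradient = b - a^T x = 12.0
  y^{k+1} = -5.2 + 0.2*12.0 = -2.8
Step 4: y^k = -2.8, reduced costs: (14.2, 25.8)
  x^k = (0.0, 0.0), subgradient = b - a^T x = 12.0
  y^{k+1} = -2.8 + 0.2*12.0 = -0.4
Dual objective at y_4 = -0.4: reduced costs (4.6, 11.4), box minimizer x = (0.0, 0.0)
g(y_4) = b*y + (c1 - a1*y)*x1 + (c2 - a2*y)*x2 = 12*(-0.4) + 4.6*0.0 + 11.4*0.0 = -4.8 + 0.0 + 0.0 = -4.8


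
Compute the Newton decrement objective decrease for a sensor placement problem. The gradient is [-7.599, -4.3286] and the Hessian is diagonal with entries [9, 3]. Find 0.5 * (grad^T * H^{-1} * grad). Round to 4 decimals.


Step 1: H is diagonal, so H^(-1) * g = [-0.8443, -1.4429].
Step 2: g^T H^(-1) g = sum_i g_i^2 / H_ii
  = (-7.599)^2/9 + (-4.3286)^2/3
  = 6.4161 + 6.2456 = 12.6617
Step 3: Objective decrease = 0.5 * g^T H^(-1) g = 6.3308


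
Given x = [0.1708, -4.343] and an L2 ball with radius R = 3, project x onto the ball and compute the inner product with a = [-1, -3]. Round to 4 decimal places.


Step 1: Compute ||x|| (intermediates to 6 decimals).
||x|| = sqrt(0.1708^2 + (-4.343)^2) = 4.346357
Step 2: Project.
Since ||x|| > R, scale = R/||x|| = 3/4.346357 = 0.690233, proj(x) = scale * x
proj(x) = [0.117892, -2.997682]
Step 3: Dot product.
a^T * proj(x) = -1*0.117892 - 3*(-2.997682) = 8.8752


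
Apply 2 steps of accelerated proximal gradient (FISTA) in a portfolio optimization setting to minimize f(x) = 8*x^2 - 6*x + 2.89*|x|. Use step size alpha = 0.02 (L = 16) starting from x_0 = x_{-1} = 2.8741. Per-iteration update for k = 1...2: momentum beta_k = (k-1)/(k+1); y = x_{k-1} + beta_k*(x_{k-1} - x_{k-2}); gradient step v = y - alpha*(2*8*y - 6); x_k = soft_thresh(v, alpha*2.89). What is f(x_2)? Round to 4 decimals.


FISTA on f(x) = 8*x^2 - 6*x + 2.89*|x|
L = 16, alpha = 0.02
Iteration 1: beta = 0.0, y = 2.8741 + 0.0*(2.8741 - 2.8741) = 2.8741
  grad(y) = 39.9856, v = y - alpha*grad = 2.0744
  prox(v) = soft_thresh(2.0744, 0.0578) = 2.0166
Iteration 2: beta = 0.3333, y = 2.0166 + 0.3333*(2.0166 - 2.8741) = 1.7308
  grad(y) = 21.692, v = y - alpha*grad = 1.2969
  prox(v) = soft_thresh(1.2969, 0.0578) = 1.2391
f(x_2) = 8*1.2391^2 - 6*1.2391 + 2.89*|1.2391| = 8.4295


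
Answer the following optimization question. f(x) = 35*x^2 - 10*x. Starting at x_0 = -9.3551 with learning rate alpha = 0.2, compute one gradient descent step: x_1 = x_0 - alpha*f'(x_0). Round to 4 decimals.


We compute the gradient at x_0 and apply the update.
f'(x) = 70*x - 10
f'(-9.3551) = 70*-9.3551 - 10 = -664.857
x_1 = -9.3551 - 0.2*-664.857 = 123.6163


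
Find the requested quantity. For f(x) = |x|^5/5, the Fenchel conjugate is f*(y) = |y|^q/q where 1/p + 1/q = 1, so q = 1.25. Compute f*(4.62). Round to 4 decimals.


The conjugate exponent q satisfies 1/p + 1/q = 1.
p = 5, so q = 5/(5 - 1) = 1.25
|y|^q = 4.62^1.25 = 6.7733
f*(4.62) = 6.7733 / 1.25 = 5.4187


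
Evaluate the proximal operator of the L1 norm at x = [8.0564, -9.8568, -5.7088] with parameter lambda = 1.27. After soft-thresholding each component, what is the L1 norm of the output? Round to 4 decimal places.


Soft-thresholding with lambda = 1.27:
prox(8.0564) = sign(8.0564)*max(|8.0564| - 1.27, 0) = 6.7864
prox(-9.8568) = sign(-9.8568)*max(|-9.8568| - 1.27, 0) = -8.5868
prox(-5.7088) = sign(-5.7088)*max(|-5.7088| - 1.27, 0) = -4.4388
prox(x) = [6.7864, -8.5868, -4.4388]
||prox(x)||_1 = 6.7864 + 8.5868 + 4.4388 = 19.812


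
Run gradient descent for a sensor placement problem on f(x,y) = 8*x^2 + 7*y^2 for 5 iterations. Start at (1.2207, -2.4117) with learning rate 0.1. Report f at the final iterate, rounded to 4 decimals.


Gradient descent on f(x,y) = 8*x^2 + 7*y^2.
Starting point: (1.2207, -2.4117), alpha = 0.1
Step 1: grad_x = 2*8*1.2207 = 19.5312, grad_y = 2*7*-2.4117 = -33.7638
  x_1 = 1.2207 - 0.1*19.5312 = -0.7324
  y_1 = -2.4117 - 0.1*-33.7638 = 0.9647
Step 2: grad_x = 2*8*-0.7324 = -11.7187, grad_y = 2*7*0.9647 = 13.5055
  x_2 = -0.7324 - 0.1*-11.7187 = 0.4395
  y_2 = 0.9647 - 0.1*13.5055 = -0.3859
Step 3: grad_x = 2*8*0.4395 = 7.0312, grad_y = 2*7*-0.3859 = -5.4022
  x_3 = 0.4395 - 0.1*7.0312 = -0.2637
  y_3 = -0.3859 - 0.1*-5.4022 = 0.1543
Step 4: grad_x = 2*8*-0.2637 = -4.2187, grad_y = 2*7*0.1543 = 2.1609
  x_4 = -0.2637 - 0.1*-4.2187 = 0.1582
  y_4 = 0.1543 - 0.1*2.1609 = -0.0617
Step 5: grad_x = 2*8*0.1582 = 2.5312, grad_y = 2*7*-0.0617 = -0.8644
  x_5 = 0.1582 - 0.1*2.5312 = -0.0949
  y_5 = -0.0617 - 0.1*-0.8644 = 0.0247
f(-0.0949, 0.0247) = 8*(-0.0949)^2 + 7*0.0247^2 = 0.0764


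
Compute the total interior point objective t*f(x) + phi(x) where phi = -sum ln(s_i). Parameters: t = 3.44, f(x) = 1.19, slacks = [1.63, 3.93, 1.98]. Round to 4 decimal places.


Step 1: Compute log-barrier.
ln values: [0.4886, 1.3686, 0.6831]
phi = -(0.4886 + 1.3686 + 0.6831) = -2.5403
Step 2: Compute augmented objective.
t*f(x) = 3.44*1.19 = 4.0936
Total = 4.0936 - 2.5403 = 1.5533


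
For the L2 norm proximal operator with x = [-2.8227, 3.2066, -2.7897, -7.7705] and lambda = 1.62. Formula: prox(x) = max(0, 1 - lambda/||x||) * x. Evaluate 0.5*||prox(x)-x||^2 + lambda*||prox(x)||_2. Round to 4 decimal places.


Step 1: Compute ||x||.
||x|| = 9.2959
Step 2: Compute scaling factor.
scale = max(0, 1 - 1.62/9.2959) = 0.8257
Step 3: prox(x) = [-2.3308, 2.6478, -2.3035, -6.4163]
||prox(x)|| = 7.6759
Step 4: Proximal objective.
0.5*||prox-x||^2 = 1.3122
lambda*||prox|| = 12.435
Total = 13.7471


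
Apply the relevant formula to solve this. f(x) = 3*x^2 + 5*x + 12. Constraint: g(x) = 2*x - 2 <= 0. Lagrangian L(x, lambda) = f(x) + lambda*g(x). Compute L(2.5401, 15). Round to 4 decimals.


Step 1: Evaluate f(x).
f(2.5401) = 3*2.5401^2 + 5*2.5401 + 12 = 44.0568
Step 2: Evaluate g(x).
g(2.5401) = 2*2.5401 - 2 = 3.0802
Step 3: Compute Lagrangian.
L = 44.0568 + 15*3.0802 = 90.2598


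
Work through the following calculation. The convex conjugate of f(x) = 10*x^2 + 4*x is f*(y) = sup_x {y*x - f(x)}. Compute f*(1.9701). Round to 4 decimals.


f*(y) = sup_x {y*x - a*x^2 - b*x} = sup_x {(y-b)*x - a*x^2}
FOC: (y - b) - 2a*x = 0 => x* = (y - b)/(2a)
x* = (1.9701 - 4)/(2*10) = -0.1015
f*(1.9701) = (y-b)^2/(4a) = (1.9701 - 4)^2/(4*10)
= 4.1205/40 = 0.103


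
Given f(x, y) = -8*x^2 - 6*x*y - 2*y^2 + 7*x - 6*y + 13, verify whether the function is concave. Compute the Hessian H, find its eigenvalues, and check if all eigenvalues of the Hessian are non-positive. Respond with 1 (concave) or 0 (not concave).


The Hessian of f(x,y) = -8*x^2 - 6*x*y - 2*y^2 + 7*x - 6*y + 13 is:
H = [[-16, -6], [-6, -4]]
Trace = -16 - 4 = -20
Determinant = -16*-4 - (-6)^2 = 28
Discriminant = (-20)^2 - 4*28 = 288.0
Eigenvalues: lambda_1 = -18.4853, lambda_2 = -1.5147
The function is concave.

1


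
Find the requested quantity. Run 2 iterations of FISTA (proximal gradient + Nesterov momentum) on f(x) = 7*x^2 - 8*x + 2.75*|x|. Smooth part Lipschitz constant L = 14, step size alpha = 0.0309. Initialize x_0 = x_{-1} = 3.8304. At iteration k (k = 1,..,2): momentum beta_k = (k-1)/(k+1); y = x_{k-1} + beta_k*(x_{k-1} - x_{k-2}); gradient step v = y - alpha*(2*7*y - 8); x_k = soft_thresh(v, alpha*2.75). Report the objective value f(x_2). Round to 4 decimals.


FISTA on f(x) = 7*x^2 - 8*x + 2.75*|x|
L = 14, alpha = 0.0309
Iteration 1: beta = 0.0, y = 3.8304 + 0.0*(3.8304 - 3.8304) = 3.8304
  grad(y) = 45.6256, v = y - alpha*grad = 2.4206
  prox(v) = soft_thresh(2.4206, 0.085) = 2.3356
Iteration 2: beta = 0.3333, y = 2.3356 + 0.3333*(2.3356 - 3.8304) = 1.8373
  grad(y) = 17.7226, v = y - alpha*grad = 1.2897
  prox(v) = soft_thresh(1.2897, 0.085) = 1.2047
f(x_2) = 7*1.2047^2 - 8*1.2047 + 2.75*|1.2047| = 3.8347


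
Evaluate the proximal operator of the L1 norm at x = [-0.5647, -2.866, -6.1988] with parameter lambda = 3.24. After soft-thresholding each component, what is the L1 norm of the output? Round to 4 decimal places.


Soft-thresholding with lambda = 3.24:
prox(-0.5647) = sign(-0.5647)*max(|-0.5647| - 3.24, 0) = 0.0
prox(-2.866) = sign(-2.866)*max(|-2.866| - 3.24, 0) = 0.0
prox(-6.1988) = sign(-6.1988)*max(|-6.1988| - 3.24, 0) = -2.9588
prox(x) = [0.0, 0.0, -2.9588]
||prox(x)||_1 = 0.0 + 0.0 + 2.9588 = 2.9588


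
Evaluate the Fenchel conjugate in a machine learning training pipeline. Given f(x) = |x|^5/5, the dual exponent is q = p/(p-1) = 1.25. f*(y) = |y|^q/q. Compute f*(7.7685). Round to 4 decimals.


The conjugate exponent q satisfies 1/p + 1/q = 1.
p = 5, so q = 5/(5 - 1) = 1.25
|y|^q = 7.7685^1.25 = 12.9694
f*(7.7685) = 12.9694 / 1.25 = 10.3756


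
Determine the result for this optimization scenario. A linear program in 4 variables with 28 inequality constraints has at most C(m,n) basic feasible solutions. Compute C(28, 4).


Each vertex corresponds to some choice of n active constraints out of m, so the number of vertices is at most C(m, n) = m! / (n!(m-n)!).
m = 28, n = 4
Numerator: 28 * 27 * 26 * 25
Denominator: 4! = 24
C(28, 4) = 20475


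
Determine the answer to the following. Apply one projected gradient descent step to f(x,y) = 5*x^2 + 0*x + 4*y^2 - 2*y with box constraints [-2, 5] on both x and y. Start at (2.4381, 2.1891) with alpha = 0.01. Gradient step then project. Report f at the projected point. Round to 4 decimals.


Step 1: Compute gradient at (2.4381, 2.1891).
grad_x = 2*5*2.4381 + 0 = 24.381
grad_y = 2*4*2.1891 - 2 = 15.5128
Step 2: Gradient step.
x_raw = 2.4381 - 0.01*24.381 = 2.1943
y_raw = 2.1891 - 0.01*15.5128 = 2.034
Step 3: Project onto [-2, 5].
x_proj = clip(2.1943) = 2.1943
y_proj = clip(2.034) = 2.034
Step 4: Evaluate f.
f(2.1943, 2.034) = 36.5548


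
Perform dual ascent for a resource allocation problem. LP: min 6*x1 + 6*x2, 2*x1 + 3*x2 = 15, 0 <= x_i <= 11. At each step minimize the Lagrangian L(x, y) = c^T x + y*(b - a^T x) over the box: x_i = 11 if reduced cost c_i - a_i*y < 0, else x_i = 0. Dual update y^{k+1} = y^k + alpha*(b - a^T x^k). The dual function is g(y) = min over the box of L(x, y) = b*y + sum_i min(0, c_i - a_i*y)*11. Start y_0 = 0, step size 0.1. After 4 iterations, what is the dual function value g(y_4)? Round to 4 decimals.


Dual ascent for LP: min 6*x1 + 6*x2, 2*x1 + 3*x2 = 15, 0 <= x_i <= 11
Step 1: y^k = 0.0, reduced costs: (6.0, 6.0)
  x^k = (0.0, 0.0), subgradient = b - a^T x = 15.0
  y^{k+1} = 0.0 + 0.1*15.0 = 1.5
Step 2: y^k = 1.5, reduced costs: (3.0, 1.5)
  x^k = (0.0, 0.0), subgradient = b - a^T x = 15.0
  y^{k+1} = 1.5 + 0.1*15.0 = 3.0
Step 3: y^k = 3.0, reduced costs: (0.0, -3.0)
  x^k = (0.0, 11.0), subgradient = b - a^T x = -18.0
  y^{k+1} = 3.0 + 0.1*-18.0 = 1.2
Step 4: y^k = 1.2, reduced costs: (3.6, 2.4)
  x^k = (0.0, 0.0), subgradient = b - a^T x = 15.0
  y^{k+1} = 1.2 + 0.1*15.0 = 2.7
Dual objective at y_4 = 2.7: reduced costs (0.6, -2.1), box minimizer x = (0.0, 11.0)
g(y_4) = b*y + (c1 - a1*y)*x1 + (c2 - a2*y)*x2 = 15*2.7 + 0.6*0.0 + (-2.1)*11.0 = 40.5 + 0.0 - 23.1 = 17.4


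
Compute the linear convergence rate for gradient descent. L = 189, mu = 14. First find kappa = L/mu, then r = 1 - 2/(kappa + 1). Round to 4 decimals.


Step 1: Compute the condition number.
kappa = L/mu = 189/14 = 13.5
Step 2: Compute the convergence rate.
r = 1 - 2/(kappa + 1) = 1 - 2*mu/(L + mu) = (L - mu)/(L + mu) = 175/203 = 0.8621


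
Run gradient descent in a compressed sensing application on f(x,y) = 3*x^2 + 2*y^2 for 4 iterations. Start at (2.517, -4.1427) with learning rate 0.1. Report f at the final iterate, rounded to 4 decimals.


Gradient descent on f(x,y) = 3*x^2 + 2*y^2.
Starting point: (2.517, -4.1427), alpha = 0.1
Step 1: grad_x = 2*3*2.517 = 15.102, grad_y = 2*2*-4.1427 = -16.5708
  x_1 = 2.517 - 0.1*15.102 = 1.0068
  y_1 = -4.1427 - 0.1*-16.5708 = -2.4856
Step 2: grad_x = 2*3*1.0068 = 6.0408, grad_y = 2*2*-2.4856 = -9.9425
  x_2 = 1.0068 - 0.1*6.0408 = 0.4027
  y_2 = -2.4856 - 0.1*-9.9425 = -1.4914
Step 3: grad_x = 2*3*0.4027 = 2.4163, grad_y = 2*2*-1.4914 = -5.9655
  x_3 = 0.4027 - 0.1*2.4163 = 0.1611
  y_3 = -1.4914 - 0.1*-5.9655 = -0.8948
Step 4: grad_x = 2*3*0.1611 = 0.9665, grad_y = 2*2*-0.8948 = -3.5793
  x_4 = 0.1611 - 0.1*0.9665 = 0.0644
  y_4 = -0.8948 - 0.1*-3.5793 = -0.5369
f(0.0644, -0.5369) = 3*0.0644^2 + 2*(-0.5369)^2 = 0.589


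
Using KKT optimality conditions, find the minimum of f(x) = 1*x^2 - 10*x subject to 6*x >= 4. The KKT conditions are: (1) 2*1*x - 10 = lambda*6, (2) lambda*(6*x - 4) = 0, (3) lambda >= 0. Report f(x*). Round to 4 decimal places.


Step 1: Try lambda = 0 (constraint inactive).
Stationarity: 2*1*x - 10 = 0
x* = 10/(2*1) = 5.0
Check constraint: 6*5.0 = 30.0 >= 4 -- satisfied.
Step 2: Compute optimal value.
f(x*) = 1*5.0^2 - 10*5.0 = -25.0


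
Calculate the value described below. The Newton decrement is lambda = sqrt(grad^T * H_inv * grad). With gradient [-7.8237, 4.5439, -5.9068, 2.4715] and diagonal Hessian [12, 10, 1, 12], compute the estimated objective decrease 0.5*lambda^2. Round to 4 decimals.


Step 1: H is diagonal, so H^(-1) * g = [-0.652, 0.4544, -5.9068, 0.206].
Step 2: g^T H^(-1) g = sum_i g_i^2 / H_ii
  = (-7.8237)^2/12 + (4.5439)^2/10 + (-5.9068)^2/1 + (2.4715)^2/12
  = 5.1009 + 2.0647 + 34.8903 + 0.509 = 42.5649
Step 3: Objective decrease = 0.5 * g^T H^(-1) g = 21.2824


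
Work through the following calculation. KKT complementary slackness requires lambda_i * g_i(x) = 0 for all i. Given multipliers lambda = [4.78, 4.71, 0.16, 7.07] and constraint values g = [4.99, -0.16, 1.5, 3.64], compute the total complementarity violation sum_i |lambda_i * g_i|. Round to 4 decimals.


KKT complementary slackness check:
lambda_1 * g_1 = 4.78 * 4.99 = 23.8522
lambda_2 * g_2 = 4.71 * -0.16 = -0.7536
lambda_3 * g_3 = 0.16 * 1.5 = 0.24
lambda_4 * g_4 = 7.07 * 3.64 = 25.7348
Total violation = 23.8522 + 0.7536 + 0.24 + 25.7348 = 50.5806


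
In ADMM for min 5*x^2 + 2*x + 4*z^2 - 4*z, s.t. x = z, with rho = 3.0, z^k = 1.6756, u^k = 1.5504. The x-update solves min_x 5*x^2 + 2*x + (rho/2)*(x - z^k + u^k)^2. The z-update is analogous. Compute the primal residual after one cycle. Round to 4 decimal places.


ADMM iteration with rho = 3.0, z^k = 1.6756, u^k = 1.5504
Step 1: x-update.
Minimize 5*x^2 + 2*x + (3.0/2)*(x - 1.6756 + 1.5504)^2
FOC: (2*5 + 3.0)*x = -2 + 3.0*(1.6756 - 1.5504)
x^{k+1} = -0.125
Step 2: z-update.
Minimize 4*z^2 - 4*z + (3.0/2)*(-0.125 - z + 1.5504)^2
FOC: (2*4 + 3.0)*z = 4 + 3.0*(-0.125 + 1.5504)
z^{k+1} = 0.7524
Step 3: u-update.
u^{k+1} = 1.5504 - 0.125 - 0.7524 = 0.6731
Step 4: Primal residual = |-0.125 - 0.7524| = 0.8773


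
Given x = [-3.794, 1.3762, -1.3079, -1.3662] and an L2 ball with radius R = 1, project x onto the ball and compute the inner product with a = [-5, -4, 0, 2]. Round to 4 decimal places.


Step 1: Compute ||x|| (intermediates to 6 decimals).
||x|| = sqrt((-3.794)^2 + 1.3762^2 + (-1.3079)^2 + (-1.3662)^2) = 4.457069
Step 2: Project.
Since ||x|| > R, scale = R/||x|| = 1/4.457069 = 0.224363, proj(x) = scale * x
proj(x) = [-0.851233, 0.308768, -0.293444, -0.306525]
Step 3: Dot product.
a^T * proj(x) = -5*(-0.851233) - 4*0.308768 + 0*(-0.293444) + 2*(-0.306525) = 2.408


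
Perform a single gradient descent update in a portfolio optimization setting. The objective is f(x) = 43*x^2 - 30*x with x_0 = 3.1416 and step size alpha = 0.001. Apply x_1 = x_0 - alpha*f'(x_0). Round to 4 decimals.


We compute the gradient at x_0 and apply the update.
f'(x) = 86*x - 30
f'(3.1416) = 86*3.1416 - 30 = 240.1776
x_1 = 3.1416 - 0.001*240.1776 = 2.9014


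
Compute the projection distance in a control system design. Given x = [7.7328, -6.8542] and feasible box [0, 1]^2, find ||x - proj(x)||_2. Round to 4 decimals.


Project each component onto [0, 1].
clip(7.7328) = 1.0, clip(-6.8542) = 0.0
Projection = [1.0, 0.0]
Squared diffs: [45.3306, 46.9801]
Distance = sqrt(92.3107) = 9.6078


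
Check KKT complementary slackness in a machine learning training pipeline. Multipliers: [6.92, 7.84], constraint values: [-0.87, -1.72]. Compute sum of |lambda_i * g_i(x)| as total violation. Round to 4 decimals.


KKT complementary slackness check:
lambda_1 * g_1 = 6.92 * -0.87 = -6.0204
lambda_2 * g_2 = 7.84 * -1.72 = -13.4848
Total violation = 6.0204 + 13.4848 = 19.5052


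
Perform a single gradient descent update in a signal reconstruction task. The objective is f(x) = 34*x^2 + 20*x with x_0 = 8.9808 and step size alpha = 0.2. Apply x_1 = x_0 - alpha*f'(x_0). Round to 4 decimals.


We compute the gradient at x_0 and apply the update.
f'(x) = 68*x + 20
f'(8.9808) = 68*8.9808 + 20 = 630.6944
x_1 = 8.9808 - 0.2*630.6944 = -117.1581


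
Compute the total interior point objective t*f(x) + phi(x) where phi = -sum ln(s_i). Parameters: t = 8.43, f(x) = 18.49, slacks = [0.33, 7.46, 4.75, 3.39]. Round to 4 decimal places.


Step 1: Compute log-barrier.
ln values: [-1.1087, 2.0096, 1.5581, 1.2208]
phi = -(-1.1087 + 2.0096 + 1.5581 + 1.2208) = -3.6799
Step 2: Compute augmented objective.
t*f(x) = 8.43*18.49 = 155.8707
Total = 155.8707 - 3.6799 = 152.1908


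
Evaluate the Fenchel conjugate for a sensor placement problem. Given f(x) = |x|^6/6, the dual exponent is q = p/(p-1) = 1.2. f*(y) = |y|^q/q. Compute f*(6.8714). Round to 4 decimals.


The conjugate exponent q satisfies 1/p + 1/q = 1.
p = 6, so q = 6/(6 - 1) = 1.2
|y|^q = 6.8714^1.2 = 10.1031
f*(6.8714) = 10.1031 / 1.2 = 8.4192


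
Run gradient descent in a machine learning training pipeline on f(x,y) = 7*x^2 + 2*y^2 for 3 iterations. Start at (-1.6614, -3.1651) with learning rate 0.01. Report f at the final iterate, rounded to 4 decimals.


Gradient descent on f(x,y) = 7*x^2 + 2*y^2.
Starting point: (-1.6614, -3.1651), alpha = 0.01
Step 1: grad_x = 2*7*-1.6614 = -23.2596, grad_y = 2*2*-3.1651 = -12.6604
  x_1 = -1.6614 - 0.01*-23.2596 = -1.4288
  y_1 = -3.1651 - 0.01*-12.6604 = -3.0385
Step 2: grad_x = 2*7*-1.4288 = -20.0033, grad_y = 2*2*-3.0385 = -12.154
  x_2 = -1.4288 - 0.01*-20.0033 = -1.2288
  y_2 = -3.0385 - 0.01*-12.154 = -2.917
Step 3: grad_x = 2*7*-1.2288 = -17.2028, grad_y = 2*2*-2.917 = -11.6678
  x_3 = -1.2288 - 0.01*-17.2028 = -1.0567
  y_3 = -2.917 - 0.01*-11.6678 = -2.8003
f(-1.0567, -2.8003) = 7*(-1.0567)^2 + 2*(-2.8003)^2 = 23.5001


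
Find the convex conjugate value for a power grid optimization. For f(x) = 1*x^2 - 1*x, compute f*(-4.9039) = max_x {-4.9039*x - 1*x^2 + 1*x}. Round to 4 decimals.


f*(y) = sup_x {y*x - a*x^2 - b*x} = sup_x {(y-b)*x - a*x^2}
FOC: (y - b) - 2a*x = 0 => x* = (y - b)/(2a)
x* = (-4.9039 + 1)/(2*1) = -1.952
f*(-4.9039) = (y-b)^2/(4a) = (-4.9039 + 1)^2/(4*1)
= 15.2404/4 = 3.8101


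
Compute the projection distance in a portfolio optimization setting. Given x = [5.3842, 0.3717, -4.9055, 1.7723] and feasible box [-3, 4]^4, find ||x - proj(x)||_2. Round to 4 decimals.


Project each component onto [-3, 4].
clip(5.3842) = 4.0, clip(0.3717) = 0.3717, clip(-4.9055) = -3.0, clip(1.7723) = 1.7723
Projection = [4.0, 0.3717, -3.0, 1.7723]
Squared diffs: [1.916, 0.0, 3.6309, 0.0]
Distance = sqrt(5.5469) = 2.3552


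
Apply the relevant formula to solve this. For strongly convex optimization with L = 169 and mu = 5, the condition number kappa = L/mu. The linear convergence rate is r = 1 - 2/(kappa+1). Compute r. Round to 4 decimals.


Step 1: Compute the condition number.
kappa = L/mu = 169/5 = 33.8
Step 2: Compute the convergence rate.
r = 1 - 2/(kappa + 1) = 1 - 2*mu/(L + mu) = (L - mu)/(L + mu) = 164/174 = 0.9425


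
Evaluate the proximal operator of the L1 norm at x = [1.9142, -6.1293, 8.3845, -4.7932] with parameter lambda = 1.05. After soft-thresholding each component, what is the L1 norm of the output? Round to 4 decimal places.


Soft-thresholding with lambda = 1.05:
prox(1.9142) = sign(1.9142)*max(|1.9142| - 1.05, 0) = 0.8642
prox(-6.1293) = sign(-6.1293)*max(|-6.1293| - 1.05, 0) = -5.0793
prox(8.3845) = sign(8.3845)*max(|8.3845| - 1.05, 0) = 7.3345
prox(-4.7932) = sign(-4.7932)*max(|-4.7932| - 1.05, 0) = -3.7432
prox(x) = [0.8642, -5.0793, 7.3345, -3.7432]
||prox(x)||_1 = 0.8642 + 5.0793 + 7.3345 + 3.7432 = 17.0212


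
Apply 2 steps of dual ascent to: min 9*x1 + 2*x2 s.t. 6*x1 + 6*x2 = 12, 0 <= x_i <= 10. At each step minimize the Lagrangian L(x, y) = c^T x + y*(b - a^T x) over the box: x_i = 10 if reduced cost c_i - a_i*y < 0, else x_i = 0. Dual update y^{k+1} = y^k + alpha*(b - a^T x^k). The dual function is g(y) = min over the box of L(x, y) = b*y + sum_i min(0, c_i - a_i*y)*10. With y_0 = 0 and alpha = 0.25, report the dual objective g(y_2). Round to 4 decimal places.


Dual ascent for LP: min 9*x1 + 2*x2, 6*x1 + 6*x2 = 12, 0 <= x_i <= 10
Step 1: y^k = 0.0, reduced costs: (9.0, 2.0)
  x^k = (0.0, 0.0), subgradient = b - a^T x = 12.0
  y^{k+1} = 0.0 + 0.25*12.0 = 3.0
Step 2: y^k = 3.0, reduced costs: (-9.0, -16.0)
  x^k = (10.0, 10.0), subgradient = b - a^T x = -108.0
  y^{k+1} = 3.0 + 0.25*-108.0 = -24.0
Dual objective at y_2 = -24.0: reduced costs (153.0, 146.0), box minimizer x = (0.0, 0.0)
g(y_2) = b*y + (c1 - a1*y)*x1 + (c2 - a2*y)*x2 = 12*(-24.0) + 153.0*0.0 + 146.0*0.0 = -288.0 + 0.0 + 0.0 = -288.0


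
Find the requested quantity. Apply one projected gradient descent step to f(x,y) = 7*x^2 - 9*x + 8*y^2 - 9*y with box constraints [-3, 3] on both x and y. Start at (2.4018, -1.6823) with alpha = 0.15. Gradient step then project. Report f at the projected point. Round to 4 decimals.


Step 1: Compute gradient at (2.4018, -1.6823).
grad_x = 2*7*2.4018 - 9 = 24.6252
grad_y = 2*8*-1.6823 - 9 = -35.9168
Step 2: Gradient step.
x_raw = 2.4018 - 0.15*24.6252 = -1.292
y_raw = -1.6823 - 0.15*-35.9168 = 3.7052
Step 3: Project onto [-3, 3].
x_proj = clip(-1.292) = -1.292
y_proj = clip(3.7052) = 3.0
Step 4: Evaluate f.
f(-1.292, 3.0) = 68.3123


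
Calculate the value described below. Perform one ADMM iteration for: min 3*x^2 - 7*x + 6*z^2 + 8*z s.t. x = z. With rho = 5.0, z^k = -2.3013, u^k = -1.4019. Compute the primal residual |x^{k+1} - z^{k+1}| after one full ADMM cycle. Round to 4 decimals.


ADMM iteration with rho = 5.0, z^k = -2.3013, u^k = -1.4019
Step 1: x-update.
Minimize 3*x^2 - 7*x + (5.0/2)*(x + 2.3013 - 1.4019)^2
FOC: (2*3 + 5.0)*x = 7 + 5.0*(-2.3013 + 1.4019)
x^{k+1} = 0.2275
Step 2: z-update.
Minimize 6*z^2 + 8*z + (5.0/2)*(0.2275 - z - 1.4019)^2
FOC: (2*6 + 5.0)*z = -8 + 5.0*(0.2275 - 1.4019)
z^{k+1} = -0.816
Step 3: u-update.
u^{k+1} = -1.4019 + 0.2275 + 0.816 = -0.3584
Step 4: Primal residual = |0.2275 + 0.816| = 1.0435


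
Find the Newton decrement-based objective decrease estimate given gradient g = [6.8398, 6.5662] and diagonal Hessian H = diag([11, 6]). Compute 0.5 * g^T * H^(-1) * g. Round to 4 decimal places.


Step 1: H is diagonal, so H^(-1) * g = [0.6218, 1.0944].
Step 2: g^T H^(-1) g = sum_i g_i^2 / H_ii
  = (6.8398)^2/11 + (6.5662)^2/6
  = 4.253 + 7.1858 = 11.4388
Step 3: Objective decrease = 0.5 * g^T H^(-1) g = 5.7194


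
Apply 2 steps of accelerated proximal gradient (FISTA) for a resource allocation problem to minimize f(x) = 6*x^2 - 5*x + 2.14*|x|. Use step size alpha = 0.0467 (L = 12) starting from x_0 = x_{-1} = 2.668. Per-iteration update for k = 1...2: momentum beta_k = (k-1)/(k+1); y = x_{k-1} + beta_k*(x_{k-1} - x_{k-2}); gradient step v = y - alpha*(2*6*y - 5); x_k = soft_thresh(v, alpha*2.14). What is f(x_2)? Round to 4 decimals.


FISTA on f(x) = 6*x^2 - 5*x + 2.14*|x|
L = 12, alpha = 0.0467
Iteration 1: beta = 0.0, y = 2.668 + 0.0*(2.668 - 2.668) = 2.668
  grad(y) = 27.016, v = y - alpha*grad = 1.4064
  prox(v) = soft_thresh(1.4064, 0.0999) = 1.3064
Iteration 2: beta = 0.3333, y = 1.3064 + 0.3333*(1.3064 - 2.668) = 0.8526
  grad(y) = 5.2306, v = y - alpha*grad = 0.6083
  prox(v) = soft_thresh(0.6083, 0.0999) = 0.5083
f(x_2) = 6*0.5083^2 - 5*0.5083 + 2.14*|0.5083| = 0.0966


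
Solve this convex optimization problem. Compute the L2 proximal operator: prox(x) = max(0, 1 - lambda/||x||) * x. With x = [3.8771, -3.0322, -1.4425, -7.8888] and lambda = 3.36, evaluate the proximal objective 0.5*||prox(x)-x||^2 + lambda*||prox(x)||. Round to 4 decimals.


Step 1: Compute ||x||.
||x|| = 9.4096
Step 2: Compute scaling factor.
scale = max(0, 1 - 3.36/9.4096) = 0.6429
Step 3: prox(x) = [2.4927, -1.9495, -0.9274, -5.0718]
||prox(x)|| = 6.0496
Step 4: Proximal objective.
0.5*||prox-x||^2 = 5.6448
lambda*||prox|| = 20.3267
Total = 25.9714


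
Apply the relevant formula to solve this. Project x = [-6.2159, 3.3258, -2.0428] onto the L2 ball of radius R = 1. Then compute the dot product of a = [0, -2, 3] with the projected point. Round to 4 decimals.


Step 1: Compute ||x|| (intermediates to 6 decimals).
||x|| = sqrt((-6.2159)^2 + 3.3258^2 + (-2.0428)^2) = 7.339713
Step 2: Project.
Since ||x|| > R, scale = R/||x|| = 1/7.339713 = 0.136245, proj(x) = scale * x
proj(x) = [-0.846885, 0.453124, -0.278321]
Step 3: Dot product.
a^T * proj(x) = 0*(-0.846885) - 2*0.453124 + 3*(-0.278321) = -1.7412


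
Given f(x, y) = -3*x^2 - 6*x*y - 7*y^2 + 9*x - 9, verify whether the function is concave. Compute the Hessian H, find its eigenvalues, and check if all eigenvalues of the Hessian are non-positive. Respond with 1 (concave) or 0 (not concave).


The Hessian of f(x,y) = -3*x^2 - 6*x*y - 7*y^2 + 9*x - 9 is:
H = [[-6, -6], [-6, -14]]
Trace = -6 - 14 = -20
Determinant = -6*-14 - (-6)^2 = 48
Discriminant = (-20)^2 - 4*48 = 208.0
Eigenvalues: lambda_1 = -17.2111, lambda_2 = -2.7889
The function is concave.

1


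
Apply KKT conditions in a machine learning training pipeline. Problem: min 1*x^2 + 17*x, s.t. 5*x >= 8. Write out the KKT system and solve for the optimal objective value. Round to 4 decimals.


Step 1: Try lambda = 0 (constraint inactive).
x_unc = -17/(2*1) = -8.5
Check: 5*-8.5 = -42.5 < 8 -- violated!
Step 2: Constraint must be active: 5*x = 8
x* = 8/5 = 1.6
lambda = (2*1*1.6 + 17)/5 = 4.04
Step 3: Compute optimal value.
f(x*) = 1*1.6^2 + 17*1.6 = 29.76


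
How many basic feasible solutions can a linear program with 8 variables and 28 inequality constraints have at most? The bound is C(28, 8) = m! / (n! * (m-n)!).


Each vertex corresponds to some choice of n active constraints out of m, so the number of vertices is at most C(m, n) = m! / (n!(m-n)!).
m = 28, n = 8
Numerator: 28 * 27 * 26 * 25 * 24 * 23 * 22 * 21
Denominator: 8! = 40320
C(28, 8) = 3108105


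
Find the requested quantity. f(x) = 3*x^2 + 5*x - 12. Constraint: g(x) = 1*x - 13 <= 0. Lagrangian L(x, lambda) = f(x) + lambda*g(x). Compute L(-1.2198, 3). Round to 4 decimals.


Step 1: Evaluate f(x).
f(-1.2198) = 3*(-1.2198)^2 + 5*(-1.2198) - 12 = -13.6353
Step 2: Evaluate g(x).
g(-1.2198) = 1*-1.2198 - 13 = -14.2198
Step 3: Compute Lagrangian.
L = -13.6353 + 3*-14.2198 = -56.2947


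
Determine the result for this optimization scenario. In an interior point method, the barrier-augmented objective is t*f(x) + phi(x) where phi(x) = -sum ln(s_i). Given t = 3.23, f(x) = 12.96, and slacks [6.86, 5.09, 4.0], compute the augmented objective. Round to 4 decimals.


Step 1: Compute log-barrier.
ln values: [1.9257, 1.6273, 1.3863]
phi = -(1.9257 + 1.6273 + 1.3863) = -4.9393
Step 2: Compute augmented objective.
t*f(x) = 3.23*12.96 = 41.8608
Total = 41.8608 - 4.9393 = 36.9215


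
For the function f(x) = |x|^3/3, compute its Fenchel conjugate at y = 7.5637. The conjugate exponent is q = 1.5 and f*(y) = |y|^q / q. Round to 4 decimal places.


The conjugate exponent q satisfies 1/p + 1/q = 1.
p = 3, so q = 3/(3 - 1) = 1.5
|y|^q = 7.5637^1.5 = 20.8018
f*(7.5637) = 20.8018 / 1.5 = 13.8679


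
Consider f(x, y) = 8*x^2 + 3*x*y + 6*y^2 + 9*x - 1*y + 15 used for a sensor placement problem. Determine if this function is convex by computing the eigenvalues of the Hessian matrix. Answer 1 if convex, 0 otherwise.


The Hessian of f(x,y) = 8*x^2 + 3*x*y + 6*y^2 + 9*x - 1*y + 15 is:
H = [[16, 3], [3, 12]]
Trace = 16 + 12 = 28
Determinant = 16*12 - (3)^2 = 183
Discriminant = (28)^2 - 4*183 = 52.0
Eigenvalues: lambda_1 = 10.3944, lambda_2 = 17.6056
The function is convex.

1


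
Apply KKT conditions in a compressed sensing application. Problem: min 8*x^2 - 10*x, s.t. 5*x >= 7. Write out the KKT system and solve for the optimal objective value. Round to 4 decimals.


Step 1: Try lambda = 0 (constraint inactive).
x_unc = 10/(2*8) = 0.625
Check: 5*0.625 = 3.125 < 7 -- violated!
Step 2: Constraint must be active: 5*x = 7
x* = 7/5 = 1.4
lambda = (2*8*1.4 - 10)/5 = 2.48
Step 3: Compute optimal value.
f(x*) = 8*1.4^2 - 10*1.4 = 1.68


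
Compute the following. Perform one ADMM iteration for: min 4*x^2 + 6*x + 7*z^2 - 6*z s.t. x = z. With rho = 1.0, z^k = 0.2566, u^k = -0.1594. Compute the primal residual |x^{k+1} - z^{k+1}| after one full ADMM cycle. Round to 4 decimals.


ADMM iteration with rho = 1.0, z^k = 0.2566, u^k = -0.1594
Step 1: x-update.
Minimize 4*x^2 + 6*x + (1.0/2)*(x - 0.2566 - 0.1594)^2
FOC: (2*4 + 1.0)*x = -6 + 1.0*(0.2566 + 0.1594)
x^{k+1} = -0.6204
Step 2: z-update.
Minimize 7*z^2 - 6*z + (1.0/2)*(-0.6204 - z - 0.1594)^2
FOC: (2*7 + 1.0)*z = 6 + 1.0*(-0.6204 - 0.1594)
z^{k+1} = 0.348
Step 3: u-update.
u^{k+1} = -0.1594 - 0.6204 - 0.348 = -1.1279
Step 4: Primal residual = |-0.6204 - 0.348| = 0.9685


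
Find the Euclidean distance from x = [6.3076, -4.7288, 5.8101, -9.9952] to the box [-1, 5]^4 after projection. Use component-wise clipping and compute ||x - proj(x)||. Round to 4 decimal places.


Project each component onto [-1, 5].
clip(6.3076) = 5.0, clip(-4.7288) = -1.0, clip(5.8101) = 5.0, clip(-9.9952) = -1.0
Projection = [5.0, -1.0, 5.0, -1.0]
Squared diffs: [1.7098, 13.9039, 0.6563, 80.9136]
Distance = sqrt(97.1836) = 9.8582


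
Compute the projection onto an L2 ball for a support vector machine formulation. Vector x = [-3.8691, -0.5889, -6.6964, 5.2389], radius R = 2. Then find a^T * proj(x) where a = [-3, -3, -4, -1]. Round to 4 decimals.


Step 1: Compute ||x|| (intermediates to 6 decimals).
||x|| = sqrt((-3.8691)^2 + (-0.5889)^2 + (-6.6964)^2 + 5.2389^2) = 9.359732
Step 2: Project.
Since ||x|| > R, scale = R/||x|| = 2/9.359732 = 0.213681, proj(x) = scale * x
proj(x) = [-0.826753, -0.125837, -1.430893, 1.119453]
Step 3: Dot product.
a^T * proj(x) = -3*(-0.826753) - 3*(-0.125837) - 4*(-1.430893) - 1*1.119453 = 7.4619


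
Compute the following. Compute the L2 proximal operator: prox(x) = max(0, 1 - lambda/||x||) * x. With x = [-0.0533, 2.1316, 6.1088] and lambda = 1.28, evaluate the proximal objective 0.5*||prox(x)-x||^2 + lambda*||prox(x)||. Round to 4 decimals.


Step 1: Compute ||x||.
||x|| = 6.4702
Step 2: Compute scaling factor.
scale = max(0, 1 - 1.28/6.4702) = 0.8022
Step 3: prox(x) = [-0.0428, 1.7099, 4.9003]
||prox(x)|| = 5.1902
Step 4: Proximal objective.
0.5*||prox-x||^2 = 0.8192
lambda*||prox|| = 6.6435
Total = 7.4627


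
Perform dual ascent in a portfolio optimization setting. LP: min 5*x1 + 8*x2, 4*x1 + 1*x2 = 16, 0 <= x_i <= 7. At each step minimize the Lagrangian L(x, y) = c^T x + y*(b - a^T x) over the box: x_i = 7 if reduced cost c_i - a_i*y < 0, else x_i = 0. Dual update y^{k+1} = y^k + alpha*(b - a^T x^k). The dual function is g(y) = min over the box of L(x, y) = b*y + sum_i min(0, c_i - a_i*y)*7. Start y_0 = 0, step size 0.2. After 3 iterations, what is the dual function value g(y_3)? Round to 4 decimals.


Dual ascent for LP: min 5*x1 + 8*x2, 4*x1 + 1*x2 = 16, 0 <= x_i <= 7
Step 1: y^k = 0.0, reduced costs: (5.0, 8.0)
  x^k = (0.0, 0.0), subgradient = b - a^T x = 16.0
  y^{k+1} = 0.0 + 0.2*16.0 = 3.2
Step 2: y^k = 3.2, reduced costs: (-7.8, 4.8)
  x^k = (7.0, 0.0), subgradient = b - a^T x = -12.0
  y^{k+1} = 3.2 + 0.2*-12.0 = 0.8
Step 3: y^k = 0.8, reduced costs: (1.8, 7.2)
  x^k = (0.0, 0.0), subgradient = b - a^T x = 16.0
  y^{k+1} = 0.8 + 0.2*16.0 = 4.0
Dual objective at y_3 = 4.0: reduced costs (-11.0, 4.0), box minimizer x = (7.0, 0.0)
g(y_3) = b*y + (c1 - a1*y)*x1 + (c2 - a2*y)*x2 = 16*4.0 + (-11.0)*7.0 + 4.0*0.0 = 64.0 - 77.0 + 0.0 = -13.0


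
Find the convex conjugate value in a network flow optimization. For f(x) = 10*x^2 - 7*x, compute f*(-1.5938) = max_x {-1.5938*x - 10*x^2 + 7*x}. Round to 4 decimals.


f*(y) = sup_x {y*x - a*x^2 - b*x} = sup_x {(y-b)*x - a*x^2}
FOC: (y - b) - 2a*x = 0 => x* = (y - b)/(2a)
x* = (-1.5938 + 7)/(2*10) = 0.2703
f*(-1.5938) = (y-b)^2/(4a) = (-1.5938 + 7)^2/(4*10)
= 29.227/40 = 0.7307


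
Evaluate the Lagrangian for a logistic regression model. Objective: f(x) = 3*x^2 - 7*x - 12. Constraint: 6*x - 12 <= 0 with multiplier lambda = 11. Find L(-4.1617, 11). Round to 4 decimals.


Step 1: Evaluate f(x).
f(-4.1617) = 3*(-4.1617)^2 - 7*(-4.1617) - 12 = 69.0911
Step 2: Evaluate g(x).
g(-4.1617) = 6*-4.1617 - 12 = -36.9702
Step 3: Compute Lagrangian.
L = 69.0911 + 11*-36.9702 = -337.5811


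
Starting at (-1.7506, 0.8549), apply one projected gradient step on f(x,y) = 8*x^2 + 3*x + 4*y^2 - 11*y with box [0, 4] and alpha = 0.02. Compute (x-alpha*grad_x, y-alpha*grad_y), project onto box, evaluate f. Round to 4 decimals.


Step 1: Compute gradient at (-1.7506, 0.8549).
grad_x = 2*8*-1.7506 + 3 = -25.0096
grad_y = 2*4*0.8549 - 11 = -4.1608
Step 2: Gradient step.
x_raw = -1.7506 - 0.02*-25.0096 = -1.2504
y_raw = 0.8549 - 0.02*-4.1608 = 0.9381
Step 3: Project onto [0, 4].
x_proj = clip(-1.2504) = 0.0
y_proj = clip(0.9381) = 0.9381
Step 4: Evaluate f.
f(0.0, 0.9381) = -6.799


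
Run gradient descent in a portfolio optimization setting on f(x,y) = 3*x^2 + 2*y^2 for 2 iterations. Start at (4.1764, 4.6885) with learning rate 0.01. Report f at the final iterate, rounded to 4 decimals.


Gradient descent on f(x,y) = 3*x^2 + 2*y^2.
Starting point: (4.1764, 4.6885), alpha = 0.01
Step 1: grad_x = 2*3*4.1764 = 25.0584, grad_y = 2*2*4.6885 = 18.754
  x_1 = 4.1764 - 0.01*25.0584 = 3.9258
  y_1 = 4.6885 - 0.01*18.754 = 4.501
Step 2: grad_x = 2*3*3.9258 = 23.5549, grad_y = 2*2*4.501 = 18.0038
  x_2 = 3.9258 - 0.01*23.5549 = 3.6903
  y_2 = 4.501 - 0.01*18.0038 = 4.3209
f(3.6903, 4.3209) = 3*3.6903^2 + 2*4.3209^2 = 78.1949


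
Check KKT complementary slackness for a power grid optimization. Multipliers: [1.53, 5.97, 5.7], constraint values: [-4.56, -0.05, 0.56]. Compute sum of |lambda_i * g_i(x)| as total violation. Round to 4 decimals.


KKT complementary slackness check:
lambda_1 * g_1 = 1.53 * -4.56 = -6.9768
lambda_2 * g_2 = 5.97 * -0.05 = -0.2985
lambda_3 * g_3 = 5.7 * 0.56 = 3.192
Total violation = 6.9768 + 0.2985 + 3.192 = 10.4673
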